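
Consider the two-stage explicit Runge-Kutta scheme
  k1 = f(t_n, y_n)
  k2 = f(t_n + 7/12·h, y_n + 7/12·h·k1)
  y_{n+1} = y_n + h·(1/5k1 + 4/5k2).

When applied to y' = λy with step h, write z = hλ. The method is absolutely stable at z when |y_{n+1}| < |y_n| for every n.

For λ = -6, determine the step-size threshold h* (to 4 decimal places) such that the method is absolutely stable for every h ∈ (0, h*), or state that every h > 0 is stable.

(-2.1429,0); λ=-6 ⇒ h* = (15/7)/6 = 0.3571.

Test eqn y'=λy, z=hλ:
  k1=λy_n ⇒ h·k1=z·y_n;  k2=λ(1+7/12z)y_n ⇒ h·k2=z(1+7/12z)y_n
  y_{n+1}/y_n = 1 + 1/5z + 4/5z(1+7/12z) = 1 + z + 7/15z²
  Hence R(z) = 1 + z + 7/15z².

Find x<0 with |R(x)|<1.
x=-0.41: |R|=0.6684
R=1: x+7/15x²=0 ⇒ x=−15/7=-2.1429; min R=1−1/(4·7/15)=0.4643>−1
Confirm numerically:
  x=-1.912: |R|=0.79401 <1
  x=-1.823: |R|=0.72789 <1
  x=-1.485: |R|=0.54411 <1
  x=-2.713: |R|=1.72184 >1
  x=-2.497: |R|=1.41267 >1
  x=-2.410: |R|=1.30045 >1
So |R|<1 on (-2.1429, 0).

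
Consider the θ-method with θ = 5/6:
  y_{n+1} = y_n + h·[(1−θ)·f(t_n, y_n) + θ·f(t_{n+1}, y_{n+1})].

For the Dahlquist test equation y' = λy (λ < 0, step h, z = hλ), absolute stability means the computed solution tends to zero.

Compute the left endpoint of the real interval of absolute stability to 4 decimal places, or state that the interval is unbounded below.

unbounded; (−∞, 0).

On y'=λy, z=hλ:
  y_{n+1} = y_n + z·[1/6·y_n + 5/6·y_{n+1}] ⇒ (1 − 5/6z)y_{n+1} = (1 + 1/6z)y_n
  so R(z) = (1 + 1/6z)/(1 − 5/6z).

Boundary: |R(x)|=1, x<0.
x=-1.22: |R|=0.3950
x=-2: |R|=0.2500
x=-10: |R|=0.0714
x=-100: |R|=0.1858
θ=5/6≥1/2 ⇒ |1+1/6x|<|1−5/6x| ∀x<0 ⇒ stable on all of ℝ⁻.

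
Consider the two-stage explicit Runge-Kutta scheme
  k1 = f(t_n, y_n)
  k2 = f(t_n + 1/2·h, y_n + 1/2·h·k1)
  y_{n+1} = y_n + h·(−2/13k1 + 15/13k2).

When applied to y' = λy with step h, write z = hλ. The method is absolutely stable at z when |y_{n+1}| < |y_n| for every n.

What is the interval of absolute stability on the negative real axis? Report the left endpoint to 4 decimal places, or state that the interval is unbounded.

On y'=λy, z=hλ:
  k1=λy_n ⇒ h·k1=z·y_n;  k2=λ(1+1/2z)y_n ⇒ h·k2=z(1+1/2z)y_n
  y_{n+1}/y_n = 1 − 2/13z + 15/13z(1+1/2z) = 1 + z + 15/26z²
  R(z) = 1 + z + 15/26z².

Solve |R(x)|<1 on ℝ⁻.
x=-0.79: |R|=0.5701
R=1: x+15/26x²=0 ⇒ x=−26/15=-1.7333; min R=1−1/(4·15/26)=0.5667>−1
Confirm numerically:
  x=-1.419: |R|=0.74267 <1
  x=-1.335: |R|=0.69321 <1
  x=-1.161: |R|=0.61665 <1
  x=-1.066: |R|=0.58959 <1
  x=-2.310: |R|=1.76852 >1
  x=-2.217: |R|=1.61863 >1
  x=-2.118: |R|=1.47003 >1
Stable set (-1.7333, 0).

z∈(-1.7333,0).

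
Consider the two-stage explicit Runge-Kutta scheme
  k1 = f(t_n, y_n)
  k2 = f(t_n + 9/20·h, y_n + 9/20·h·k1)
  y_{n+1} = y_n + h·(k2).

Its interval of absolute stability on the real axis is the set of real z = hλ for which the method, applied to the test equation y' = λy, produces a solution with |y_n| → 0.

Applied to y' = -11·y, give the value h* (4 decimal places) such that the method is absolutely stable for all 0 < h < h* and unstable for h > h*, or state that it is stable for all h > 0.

Set f=λy, z=hλ:
  k1=λy_n ⇒ h·k1=z·y_n;  k2=λ(1+9/20z)y_n ⇒ h·k2=z(1+9/20z)y_n
  y_{n+1}/y_n = 1 + z(1+9/20z) = 1 + z + 9/20z²
  so R(z) = 1 + z + 9/20z².

Boundary: |R(x)|=1, x<0.
x=-0.58: |R|=0.5714
R=1: x+9/20x²=0 ⇒ x=−20/9=-2.2222; min R=1−1/(4·9/20)=0.4444>−1
Confirm numerically:
  x=-2.132: |R|=0.91344 <1
  x=-2.045: |R|=0.83691 <1
  x=-1.529: |R|=0.52303 <1
  x=-1.518: |R|=0.51895 <1
  x=-2.814: |R|=1.74937 >1
  x=-2.522: |R|=1.34022 >1
Stable set (-2.2222, 0).

(-2.2222,0); λ=-11 ⇒ h* = (20/9)/11 = 0.2020.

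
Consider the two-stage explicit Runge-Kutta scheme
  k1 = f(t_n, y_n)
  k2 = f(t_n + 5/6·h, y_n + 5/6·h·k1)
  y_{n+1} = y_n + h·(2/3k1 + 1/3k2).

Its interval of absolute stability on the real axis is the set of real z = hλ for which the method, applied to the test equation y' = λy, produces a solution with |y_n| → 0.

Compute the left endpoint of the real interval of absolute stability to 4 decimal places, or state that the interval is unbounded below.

z* = -3.6000.

Test eqn y'=λy, z=hλ:
  k1=λy_n ⇒ h·k1=z·y_n;  k2=λ(1+5/6z)y_n ⇒ h·k2=z(1+5/6z)y_n
  y_{n+1}/y_n = 1 + 2/3z + 1/3z(1+5/6z) = 1 + z + 5/18z²
  so R(z) = 1 + z + 5/18z².

Need |R(x)|<1, x<0.
x=-1.79: |R|=0.1000
R=1: x+5/18x²=0 ⇒ x=−18/5=-3.6000; min R=1−1/(4·5/18)=0.1000>−1
Confirm numerically:
  x=-3.324: |R|=0.74516 <1
  x=-3.297: |R|=0.72250 <1
  x=-2.481: |R|=0.22882 <1
  x=-2.469: |R|=0.22432 <1
  x=-4.123: |R|=1.59898 >1
  x=-3.929: |R|=1.35907 >1
  x=-3.673: |R|=1.07448 >1
Stable set (-3.6000, 0).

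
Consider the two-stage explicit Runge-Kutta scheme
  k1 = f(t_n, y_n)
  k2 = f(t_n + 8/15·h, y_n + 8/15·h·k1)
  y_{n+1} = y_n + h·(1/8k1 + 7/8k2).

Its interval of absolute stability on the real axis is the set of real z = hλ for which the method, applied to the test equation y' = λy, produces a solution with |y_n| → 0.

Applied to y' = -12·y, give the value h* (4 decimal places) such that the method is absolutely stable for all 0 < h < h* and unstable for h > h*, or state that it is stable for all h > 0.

(-2.1429,0); λ=-12 ⇒ h* = (15/7)/12 = 0.1786.

Set f=λy, z=hλ:
  k1=λy_n ⇒ h·k1=z·y_n;  k2=λ(1+8/15z)y_n ⇒ h·k2=z(1+8/15z)y_n
  y_{n+1}/y_n = 1 + 1/8z + 7/8z(1+8/15z) = 1 + z + 7/15z²
  R(z) = 1 + z + 7/15z².

Boundary: |R(x)|=1, x<0.
x=-0.58: |R|=0.5770
R=1: x+7/15x²=0 ⇒ x=−15/7=-2.1429; min R=1−1/(4·7/15)=0.4643>−1
Confirm numerically:
  x=-2.036: |R|=0.89847 <1
  x=-1.931: |R|=0.80909 <1
  x=-1.445: |R|=0.52941 <1
  x=-1.374: |R|=0.50701 <1
  x=-2.290: |R|=1.15725 >1
  x=-2.227: |R|=1.08745 >1
Interval (-2.1429, 0).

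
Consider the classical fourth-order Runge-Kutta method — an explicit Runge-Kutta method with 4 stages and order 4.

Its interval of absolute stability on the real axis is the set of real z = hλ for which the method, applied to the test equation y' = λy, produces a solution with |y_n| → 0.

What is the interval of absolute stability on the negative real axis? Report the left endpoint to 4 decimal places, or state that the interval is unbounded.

With y'=λy (z=hλ):
  order 4, 4-stage ⇒ R(z)=1+z+z^2/2+z^3/6+z^4/24
  (e.g. R(-1.51)=0.27284, |R|=0.27284)

Boundary: |R(x)|=1, x<0.
x=-1.51: |R|=0.2728
|R(-2.29)|=0.4764 |R(-1.64)|=0.2711 |R(-1)|=0.3750
Bisect:
  x_lo=-3.1517 |R|=1.7084  x_hi=-0.1651 |R|=0.8478
  mid=-1.65842 |R|=0.27174 →hi
  mid=-2.40508 |R|=0.56260 →hi
  mid=-2.77840 |R|=0.98966 →hi
  mid=-2.96507 |R|=1.30665 →lo
  mid=-2.87174 |R|=1.13834 →lo
  mid=-2.82507 |R|=1.06165 →lo
  mid=-2.80174 |R|=1.02508 →lo
  mid=-2.79007 |R|=1.00723 →lo
  mid=-2.78424 |R|=0.99841 →hi
  mid=-2.78715 |R|=1.00281 →lo
  ...
  [-2.78533,-2.78515] ⇒ x*=-2.7853
Stable set (-2.7853, 0).

z∈(-2.7853,0).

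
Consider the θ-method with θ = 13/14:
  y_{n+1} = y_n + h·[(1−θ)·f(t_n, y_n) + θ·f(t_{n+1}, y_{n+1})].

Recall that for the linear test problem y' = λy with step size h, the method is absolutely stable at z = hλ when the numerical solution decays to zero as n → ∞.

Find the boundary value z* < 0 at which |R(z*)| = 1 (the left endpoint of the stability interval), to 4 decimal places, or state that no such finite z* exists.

(−∞, 0) — no finite endpoint.

With y'=λy (z=hλ):
  y_{n+1} = y_n + z·[1/14·y_n + 13/14·y_{n+1}] ⇒ (1 − 13/14z)y_{n+1} = (1 + 1/14z)y_n
  Hence R(z) = (1 + 1/14z)/(1 − 13/14z).

Find x<0 with |R(x)|<1.
x=-0.89: |R|=0.5127
x=-2: |R|=0.3000
x=-10: |R|=0.0278
x=-100: |R|=0.0654
θ=13/14≥1/2 ⇒ |1+1/14x|<|1−13/14x| ∀x<0 ⇒ unbounded interval.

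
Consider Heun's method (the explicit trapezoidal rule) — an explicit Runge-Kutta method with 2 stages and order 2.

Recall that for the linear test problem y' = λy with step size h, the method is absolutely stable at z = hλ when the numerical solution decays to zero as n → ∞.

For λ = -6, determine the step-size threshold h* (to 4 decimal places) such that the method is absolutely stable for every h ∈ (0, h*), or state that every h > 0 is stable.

Test eqn y'=λy, z=hλ:
  order 2, 2-stage ⇒ R(z)=1+z+z^2/2
  (e.g. R(-0.43)=0.66245, |R|=0.66245)

Solve |R(x)|<1 on ℝ⁻.
x=-0.43: |R|=0.6624
|R(-2.14)|=1.1498 |R(-2.01)|=1.0100 |R(-1.39)|=0.5760
Bisect:
  x_lo=-2.8989 |R|=2.3029  x_hi=-0.2079 |R|=0.8137
  mid=-1.55338 |R|=0.65311 →hi
  mid=-2.22613 |R|=1.25170 →lo
  mid=-1.88975 |R|=0.89583 →hi
  mid=-2.05794 |R|=1.05962 →lo
  mid=-1.97385 |R|=0.97419 →hi
  mid=-2.01590 |R|=1.01602 →lo
  mid=-1.99487 |R|=0.99488 →hi
  mid=-2.00538 |R|=1.00540 →lo
  mid=-2.00013 |R|=1.00013 →lo
  ...
  [-2.00013,-1.99996] ⇒ x*=-2.0000
Stable set (-2.0000, 0).

(-2.0000,0); λ=-6 ⇒ h* = 0.3333.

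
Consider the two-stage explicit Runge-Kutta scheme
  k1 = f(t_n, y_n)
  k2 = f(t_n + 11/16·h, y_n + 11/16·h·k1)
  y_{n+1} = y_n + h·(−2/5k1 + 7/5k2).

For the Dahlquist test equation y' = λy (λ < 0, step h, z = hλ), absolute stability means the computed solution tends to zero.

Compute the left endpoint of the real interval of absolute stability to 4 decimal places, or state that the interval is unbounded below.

left endpoint -1.0390.

On y'=λy, z=hλ:
  k1=λy_n ⇒ h·k1=z·y_n;  k2=λ(1+11/16z)y_n ⇒ h·k2=z(1+11/16z)y_n
  y_{n+1}/y_n = 1 − 2/5z + 7/5z(1+11/16z) = 1 + z + 77/80z²
  Hence R(z) = 1 + z + 77/80z².

Need |R(x)|<1, x<0.
x=-1.06: |R|=1.0215
R=1: x+77/80x²=0 ⇒ x=−80/77=-1.0390; min R=1−1/(4·77/80)=0.7403>−1
Confirm numerically:
  x=-0.964: |R|=0.93045 <1
  x=-0.933: |R|=0.90485 <1
  x=-0.628: |R|=0.75159 <1
  x=-1.624: |R|=1.91447 >1
  x=-1.094: |R|=1.05795 >1
Stable set (-1.0390, 0).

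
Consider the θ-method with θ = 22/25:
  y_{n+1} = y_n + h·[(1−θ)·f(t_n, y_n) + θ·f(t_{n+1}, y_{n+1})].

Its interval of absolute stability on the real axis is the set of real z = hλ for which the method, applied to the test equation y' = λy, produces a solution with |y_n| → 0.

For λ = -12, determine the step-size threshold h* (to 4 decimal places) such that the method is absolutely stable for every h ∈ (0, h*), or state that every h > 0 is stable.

On y'=λy, z=hλ:
  y_{n+1} = y_n + z·[3/25·y_n + 22/25·y_{n+1}] ⇒ (1 − 22/25z)y_{n+1} = (1 + 3/25z)y_n
  R(z) = (1 + 3/25z)/(1 − 22/25z).

Solve |R(x)|<1 on ℝ⁻.
x=-0.53: |R|=0.6386
x=-2: |R|=0.2754
x=-10: |R|=0.0204
x=-100: |R|=0.1236
θ=22/25≥1/2 ⇒ |1+3/25x|<|1−22/25x| ∀x<0 ⇒ unbounded interval.

unbounded; (−∞, 0). Any h>0 works for λ=-12.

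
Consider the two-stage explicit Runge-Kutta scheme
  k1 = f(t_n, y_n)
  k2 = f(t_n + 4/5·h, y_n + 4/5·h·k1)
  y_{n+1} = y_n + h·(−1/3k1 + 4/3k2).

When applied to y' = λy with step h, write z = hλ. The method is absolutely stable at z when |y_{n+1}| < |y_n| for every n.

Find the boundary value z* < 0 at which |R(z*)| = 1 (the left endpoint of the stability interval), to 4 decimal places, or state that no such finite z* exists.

Set f=λy, z=hλ:
  k1=λy_n ⇒ h·k1=z·y_n;  k2=λ(1+4/5z)y_n ⇒ h·k2=z(1+4/5z)y_n
  y_{n+1}/y_n = 1 − 1/3z + 4/3z(1+4/5z) = 1 + z + 16/15z²
  so R(z) = 1 + z + 16/15z².

Solve |R(x)|<1 on ℝ⁻.
x=-1.75: |R|=2.5167
R=1: x+16/15x²=0 ⇒ x=−15/16=-0.9375; min R=1−1/(4·16/15)=0.7656>−1
Confirm numerically:
  x=-0.874: |R|=0.94080 <1
  x=-0.809: |R|=0.88911 <1
  x=-0.610: |R|=0.78691 <1
  x=-0.521: |R|=0.76854 <1
  x=-1.209: |R|=1.35013 >1
  x=-1.024: |R|=1.09448 >1
  x=-0.979: |R|=1.04334 >1
So |R|<1 on (-0.9375, 0).

z* = -0.9375.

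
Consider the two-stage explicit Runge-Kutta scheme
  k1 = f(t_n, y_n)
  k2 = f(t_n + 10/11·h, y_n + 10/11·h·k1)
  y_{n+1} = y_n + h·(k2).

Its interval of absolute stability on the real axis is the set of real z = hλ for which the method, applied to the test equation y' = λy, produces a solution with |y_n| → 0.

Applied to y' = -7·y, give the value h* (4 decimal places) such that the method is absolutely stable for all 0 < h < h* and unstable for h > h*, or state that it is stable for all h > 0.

(-1.1000,0); λ=-7 ⇒ h* = (11/10)/7 = 0.1571.

With y'=λy (z=hλ):
  k1=λy_n ⇒ h·k1=z·y_n;  k2=λ(1+10/11z)y_n ⇒ h·k2=z(1+10/11z)y_n
  y_{n+1}/y_n = 1 + z(1+10/11z) = 1 + z + 10/11z²
  ⇒ R(z) = 1 + z + 10/11z².

Need |R(x)|<1, x<0.
x=-1.46: |R|=1.4778
R=1: x+10/11x²=0 ⇒ x=−11/10=-1.1000; min R=1−1/(4·10/11)=0.7250>−1
Confirm numerically:
  x=-1.003: |R|=0.91155 <1
  x=-0.826: |R|=0.79425 <1
  x=-0.548: |R|=0.72500 <1
  x=-0.519: |R|=0.72587 <1
  x=-1.350: |R|=1.30682 >1
  x=-1.227: |R|=1.14166 >1
So |R|<1 on (-1.1000, 0).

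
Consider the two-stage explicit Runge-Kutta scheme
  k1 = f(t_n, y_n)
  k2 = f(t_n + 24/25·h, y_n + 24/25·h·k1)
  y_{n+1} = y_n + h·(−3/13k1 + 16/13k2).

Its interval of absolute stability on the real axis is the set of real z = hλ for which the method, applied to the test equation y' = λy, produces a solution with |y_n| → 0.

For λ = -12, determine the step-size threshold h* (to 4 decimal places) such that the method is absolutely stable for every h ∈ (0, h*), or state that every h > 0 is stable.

Set f=λy, z=hλ:
  k1=λy_n ⇒ h·k1=z·y_n;  k2=λ(1+24/25z)y_n ⇒ h·k2=z(1+24/25z)y_n
  y_{n+1}/y_n = 1 − 3/13z + 16/13z(1+24/25z) = 1 + z + 384/325z²
  ⇒ R(z) = 1 + z + 384/325z².

Need |R(x)|<1, x<0.
x=-1.61: |R|=2.4527
R=1: x+384/325x²=0 ⇒ x=−325/384=-0.8464; min R=1−1/(4·384/325)=0.7884>−1
Confirm numerically:
  x=-0.786: |R|=0.94395 <1
  x=-0.596: |R|=0.82370 <1
  x=-0.385: |R|=0.79013 <1
  x=-1.344: |R|=1.79026 >1
  x=-1.211: |R|=1.52175 >1
  x=-1.033: |R|=1.22781 >1
Stable set (-0.8464, 0).

(-0.8464,0); λ=-12 ⇒ h* = (325/384)/12 = 0.0705.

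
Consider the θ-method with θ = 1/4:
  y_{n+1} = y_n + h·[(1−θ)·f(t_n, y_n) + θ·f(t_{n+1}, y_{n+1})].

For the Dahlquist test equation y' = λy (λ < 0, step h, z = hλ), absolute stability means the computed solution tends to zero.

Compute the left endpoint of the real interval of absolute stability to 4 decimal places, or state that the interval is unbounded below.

With y'=λy (z=hλ):
  y_{n+1} = y_n + z·[3/4·y_n + 1/4·y_{n+1}] ⇒ (1 − 1/4z)y_{n+1} = (1 + 3/4z)y_n
  so R(z) = (1 + 3/4z)/(1 − 1/4z).

Solve |R(x)|<1 on ℝ⁻.
x=-0.55: |R|=0.5165
R=−1: 1+3/4x = −1+1/4x ⇒ -1/2x=2 ⇒ x=2/(-1/2)=-4.0000
Confirm numerically:
  x=-3.934: |R|=0.98336 <1
  x=-2.119: |R|=0.38519 <1
  x=-2.036: |R|=0.34924 <1
  x=-4.420: |R|=1.09976 >1
  x=-4.104: |R|=1.02567 >1
So |R|<1 on (-4.0000, 0).

z* = -4.0000.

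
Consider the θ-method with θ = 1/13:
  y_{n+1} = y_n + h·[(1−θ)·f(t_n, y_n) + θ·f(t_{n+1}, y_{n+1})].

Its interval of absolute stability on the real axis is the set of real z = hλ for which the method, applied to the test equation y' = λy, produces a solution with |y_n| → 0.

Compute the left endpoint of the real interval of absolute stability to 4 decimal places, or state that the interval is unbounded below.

z* = -2.3636.

On y'=λy, z=hλ:
  y_{n+1} = y_n + z·[12/13·y_n + 1/13·y_{n+1}] ⇒ (1 − 1/13z)y_{n+1} = (1 + 12/13z)y_n
  Hence R(z) = (1 + 12/13z)/(1 − 1/13z).

Boundary: |R(x)|=1, x<0.
x=-0.43: |R|=0.5838
R=−1: 1+12/13x = −1+1/13x ⇒ -11/13x=2 ⇒ x=2/(-11/13)=-2.3636
Confirm numerically:
  x=-2.274: |R|=0.93545 <1
  x=-1.788: |R|=0.57181 <1
  x=-1.487: |R|=0.33437 <1
  x=-2.912: |R|=1.37908 >1
  x=-2.815: |R|=1.31394 >1
Stable set (-2.3636, 0).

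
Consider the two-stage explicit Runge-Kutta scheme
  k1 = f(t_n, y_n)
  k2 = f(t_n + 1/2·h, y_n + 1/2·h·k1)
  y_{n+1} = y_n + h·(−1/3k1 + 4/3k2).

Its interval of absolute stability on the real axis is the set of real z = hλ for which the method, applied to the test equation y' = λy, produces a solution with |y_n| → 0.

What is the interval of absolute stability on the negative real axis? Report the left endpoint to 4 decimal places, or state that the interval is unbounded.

(-1.5000, 0).

With y'=λy (z=hλ):
  k1=λy_n ⇒ h·k1=z·y_n;  k2=λ(1+1/2z)y_n ⇒ h·k2=z(1+1/2z)y_n
  y_{n+1}/y_n = 1 − 1/3z + 4/3z(1+1/2z) = 1 + z + 2/3z²
  R(z) = 1 + z + 2/3z².

Boundary: |R(x)|=1, x<0.
x=-1.5: |R|=1.0000
R=1: x+2/3x²=0 ⇒ x=−3/2=-1.5000; min R=1−1/(4·2/3)=0.6250>−1
Confirm numerically:
  x=-1.179: |R|=0.74769 <1
  x=-1.062: |R|=0.68990 <1
  x=-0.846: |R|=0.63114 <1
  x=-1.841: |R|=1.41852 >1
  x=-1.679: |R|=1.20036 >1
So |R|<1 on (-1.5000, 0).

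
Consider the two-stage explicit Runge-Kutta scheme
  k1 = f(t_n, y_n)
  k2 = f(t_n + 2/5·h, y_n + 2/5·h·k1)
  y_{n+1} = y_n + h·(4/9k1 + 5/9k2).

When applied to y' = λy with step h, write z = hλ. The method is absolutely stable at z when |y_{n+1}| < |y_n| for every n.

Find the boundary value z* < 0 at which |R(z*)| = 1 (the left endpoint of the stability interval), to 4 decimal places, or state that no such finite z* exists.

z* = -4.5000.

Test eqn y'=λy, z=hλ:
  k1=λy_n ⇒ h·k1=z·y_n;  k2=λ(1+2/5z)y_n ⇒ h·k2=z(1+2/5z)y_n
  y_{n+1}/y_n = 1 + 4/9z + 5/9z(1+2/5z) = 1 + z + 2/9z²
  so R(z) = 1 + z + 2/9z².

Find x<0 with |R(x)|<1.
x=-1.16: |R|=0.1390
R=1: x+2/9x²=0 ⇒ x=−9/2=-4.5000; min R=1−1/(4·2/9)=-0.1250>−1
Confirm numerically:
  x=-4.243: |R|=0.75768 <1
  x=-3.130: |R|=0.04709 <1
  x=-2.567: |R|=0.10267 <1
  x=-4.997: |R|=1.55189 >1
  x=-4.829: |R|=1.35305 >1
  x=-4.776: |R|=1.29293 >1
Interval (-4.5000, 0).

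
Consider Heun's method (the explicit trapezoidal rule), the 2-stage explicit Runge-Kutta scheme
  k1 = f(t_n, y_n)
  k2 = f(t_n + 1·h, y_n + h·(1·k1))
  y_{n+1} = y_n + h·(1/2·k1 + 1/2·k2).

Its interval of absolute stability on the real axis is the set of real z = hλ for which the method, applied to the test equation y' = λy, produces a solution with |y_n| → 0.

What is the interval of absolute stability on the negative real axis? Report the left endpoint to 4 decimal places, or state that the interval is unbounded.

z∈(-2.0000,0).

Set f=λy, z=hλ:
  order 2, 2-stage ⇒ R(z)=1+z+z^2/2
  (e.g. R(-0.74)=0.53380, |R|=0.53380)

Solve |R(x)|<1 on ℝ⁻.
x=-0.74: |R|=0.5338
|R(-2.38)|=1.4522 |R(-1.74)|=0.7738 |R(-0.7)|=0.5450
Bisect:
  x_lo=-2.4934 |R|=1.6151  x_hi=-0.2261 |R|=0.7995
  mid=-1.35976 |R|=0.56471 →hi
  mid=-1.92658 |R|=0.92928 →hi
  mid=-2.20999 |R|=1.23204 →lo
  mid=-2.06829 |R|=1.07062 →lo
  mid=-1.99743 |R|=0.99744 →hi
  mid=-2.03286 |R|=1.03340 →lo
  mid=-2.01515 |R|=1.01526 →lo
  mid=-2.00629 |R|=1.00631 →lo
  ...
  [-2.00006,-1.99993] ⇒ x*=-2.0000
Stable set (-2.0000, 0).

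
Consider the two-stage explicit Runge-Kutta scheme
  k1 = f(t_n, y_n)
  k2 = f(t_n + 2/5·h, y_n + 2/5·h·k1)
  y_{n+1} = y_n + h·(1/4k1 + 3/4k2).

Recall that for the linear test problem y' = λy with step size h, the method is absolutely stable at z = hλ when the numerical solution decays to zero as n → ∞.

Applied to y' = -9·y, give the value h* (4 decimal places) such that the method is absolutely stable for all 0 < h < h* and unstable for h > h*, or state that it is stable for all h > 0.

(-3.3333,0); λ=-9 ⇒ h* = (10/3)/9 = 0.3704.

Set f=λy, z=hλ:
  k1=λy_n ⇒ h·k1=z·y_n;  k2=λ(1+2/5z)y_n ⇒ h·k2=z(1+2/5z)y_n
  y_{n+1}/y_n = 1 + 1/4z + 3/4z(1+2/5z) = 1 + z + 3/10z²
  R(z) = 1 + z + 3/10z².

Boundary: |R(x)|=1, x<0.
x=-1.13: |R|=0.2531
R=1: x+3/10x²=0 ⇒ x=−10/3=-3.3333; min R=1−1/(4·3/10)=0.1667>−1
Confirm numerically:
  x=-3.297: |R|=0.96406 <1
  x=-2.957: |R|=0.66615 <1
  x=-1.896: |R|=0.18244 <1
  x=-1.822: |R|=0.17391 <1
  x=-3.530: |R|=1.20827 >1
  x=-3.488: |R|=1.16184 >1
Stable set (-3.3333, 0).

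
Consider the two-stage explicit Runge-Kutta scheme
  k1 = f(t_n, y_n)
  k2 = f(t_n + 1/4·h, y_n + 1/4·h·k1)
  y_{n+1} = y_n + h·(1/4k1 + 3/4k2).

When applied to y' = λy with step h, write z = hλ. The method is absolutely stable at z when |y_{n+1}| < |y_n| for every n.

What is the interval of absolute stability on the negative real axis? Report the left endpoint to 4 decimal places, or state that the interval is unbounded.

z∈(-5.3333,0).

On y'=λy, z=hλ:
  k1=λy_n ⇒ h·k1=z·y_n;  k2=λ(1+1/4z)y_n ⇒ h·k2=z(1+1/4z)y_n
  y_{n+1}/y_n = 1 + 1/4z + 3/4z(1+1/4z) = 1 + z + 3/16z²
  R(z) = 1 + z + 3/16z².

Find x<0 with |R(x)|<1.
x=-0.97: |R|=0.2064
R=1: x+3/16x²=0 ⇒ x=−16/3=-5.3333; min R=1−1/(4·3/16)=-0.3333>−1
Confirm numerically:
  x=-5.159: |R|=0.83137 <1
  x=-5.069: |R|=0.74877 <1
  x=-4.156: |R|=0.08256 <1
  x=-5.771: |R|=1.47358 >1
  x=-5.520: |R|=1.19320 >1
Stable set (-5.3333, 0).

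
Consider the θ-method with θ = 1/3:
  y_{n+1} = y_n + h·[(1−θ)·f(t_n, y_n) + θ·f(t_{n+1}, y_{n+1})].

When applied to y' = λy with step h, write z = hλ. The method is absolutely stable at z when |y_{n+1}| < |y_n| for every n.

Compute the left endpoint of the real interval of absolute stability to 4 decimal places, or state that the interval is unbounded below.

z* = -6.0000.

Test eqn y'=λy, z=hλ:
  y_{n+1} = y_n + z·[2/3·y_n + 1/3·y_{n+1}] ⇒ (1 − 1/3z)y_{n+1} = (1 + 2/3z)y_n
  R(z) = (1 + 2/3z)/(1 − 1/3z).

Solve |R(x)|<1 on ℝ⁻.
x=-0.35: |R|=0.6866
R=−1: 1+2/3x = −1+1/3x ⇒ -1/3x=2 ⇒ x=2/(-1/3)=-6.0000
Confirm numerically:
  x=-5.276: |R|=0.91252 <1
  x=-4.830: |R|=0.85057 <1
  x=-3.565: |R|=0.62909 <1
  x=-6.417: |R|=1.04428 >1
  x=-6.381: |R|=1.04061 >1
Stable set (-6.0000, 0).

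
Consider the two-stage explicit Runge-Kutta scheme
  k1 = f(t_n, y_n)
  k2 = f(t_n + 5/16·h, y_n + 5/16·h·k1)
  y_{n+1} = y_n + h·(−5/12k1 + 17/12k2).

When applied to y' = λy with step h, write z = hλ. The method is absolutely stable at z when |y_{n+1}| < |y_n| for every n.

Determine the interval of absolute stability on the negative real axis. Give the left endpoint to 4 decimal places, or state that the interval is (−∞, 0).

Test eqn y'=λy, z=hλ:
  k1=λy_n ⇒ h·k1=z·y_n;  k2=λ(1+5/16z)y_n ⇒ h·k2=z(1+5/16z)y_n
  y_{n+1}/y_n = 1 − 5/12z + 17/12z(1+5/16z) = 1 + z + 85/192z²
  Hence R(z) = 1 + z + 85/192z².

Solve |R(x)|<1 on ℝ⁻.
x=-1.38: |R|=0.4631
R=1: x+85/192x²=0 ⇒ x=−192/85=-2.2588; min R=1−1/(4·85/192)=0.4353>−1
Confirm numerically:
  x=-1.537: |R|=0.50884 <1
  x=-1.288: |R|=0.44643 <1
  x=-1.263: |R|=0.44319 <1
  x=-1.236: |R|=0.44032 <1
  x=-2.716: |R|=1.54971 >1
  x=-2.620: |R|=1.41893 >1
Stable set (-2.2588, 0).

z∈(-2.2588,0).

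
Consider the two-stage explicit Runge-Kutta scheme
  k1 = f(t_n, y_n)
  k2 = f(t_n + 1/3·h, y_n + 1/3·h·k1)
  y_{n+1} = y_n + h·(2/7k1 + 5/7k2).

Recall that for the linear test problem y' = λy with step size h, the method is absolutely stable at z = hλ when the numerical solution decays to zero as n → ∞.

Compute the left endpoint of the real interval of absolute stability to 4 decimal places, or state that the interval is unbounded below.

z* = -4.2000.

On y'=λy, z=hλ:
  k1=λy_n ⇒ h·k1=z·y_n;  k2=λ(1+1/3z)y_n ⇒ h·k2=z(1+1/3z)y_n
  y_{n+1}/y_n = 1 + 2/7z + 5/7z(1+1/3z) = 1 + z + 5/21z²
  Hence R(z) = 1 + z + 5/21z².

Solve |R(x)|<1 on ℝ⁻.
x=-1.7: |R|=0.0119
R=1: x+5/21x²=0 ⇒ x=−21/5=-4.2000; min R=1−1/(4·5/21)=-0.0500>−1
Confirm numerically:
  x=-3.635: |R|=0.51101 <1
  x=-3.037: |R|=0.15904 <1
  x=-2.889: |R|=0.09822 <1
  x=-4.672: |R|=1.52504 >1
  x=-4.571: |R|=1.40377 >1
  x=-4.370: |R|=1.17688 >1
So |R|<1 on (-4.2000, 0).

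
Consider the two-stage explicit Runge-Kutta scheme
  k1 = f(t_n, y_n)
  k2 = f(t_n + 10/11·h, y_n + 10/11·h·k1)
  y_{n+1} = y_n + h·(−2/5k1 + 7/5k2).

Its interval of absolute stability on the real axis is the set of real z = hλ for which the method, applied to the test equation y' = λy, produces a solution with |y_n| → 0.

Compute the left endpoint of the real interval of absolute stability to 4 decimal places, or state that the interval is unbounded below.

left endpoint -0.7857.

Set f=λy, z=hλ:
  k1=λy_n ⇒ h·k1=z·y_n;  k2=λ(1+10/11z)y_n ⇒ h·k2=z(1+10/11z)y_n
  y_{n+1}/y_n = 1 − 2/5z + 7/5z(1+10/11z) = 1 + z + 14/11z²
  ⇒ R(z) = 1 + z + 14/11z².

Find x<0 with |R(x)|<1.
x=-1.53: |R|=2.4493
R=1: x+14/11x²=0 ⇒ x=−11/14=-0.7857; min R=1−1/(4·14/11)=0.8036>−1
Confirm numerically:
  x=-0.621: |R|=0.86982 <1
  x=-0.546: |R|=0.83342 <1
  x=-0.419: |R|=0.80444 <1
  x=-1.310: |R|=1.87413 >1
  x=-0.999: |R|=1.27118 >1
  x=-0.877: |R|=1.10189 >1
Stable set (-0.7857, 0).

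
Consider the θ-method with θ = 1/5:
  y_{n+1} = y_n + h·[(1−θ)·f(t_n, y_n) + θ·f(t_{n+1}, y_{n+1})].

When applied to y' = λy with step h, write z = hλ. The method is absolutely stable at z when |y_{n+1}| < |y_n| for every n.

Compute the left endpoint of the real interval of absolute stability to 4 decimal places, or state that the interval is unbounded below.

With y'=λy (z=hλ):
  y_{n+1} = y_n + z·[4/5·y_n + 1/5·y_{n+1}] ⇒ (1 − 1/5z)y_{n+1} = (1 + 4/5z)y_n
  Hence R(z) = (1 + 4/5z)/(1 − 1/5z).

Find x<0 with |R(x)|<1.
x=-1.04: |R|=0.1391
R=−1: 1+4/5x = −1+1/5x ⇒ -3/5x=2 ⇒ x=2/(-3/5)=-3.3333
Confirm numerically:
  x=-3.303: |R|=0.98904 <1
  x=-2.904: |R|=0.83704 <1
  x=-2.696: |R|=0.75156 <1
  x=-2.306: |R|=0.57815 <1
  x=-3.751: |R|=1.14318 >1
  x=-3.474: |R|=1.04980 >1
Stable set (-3.3333, 0).

left endpoint -3.3333.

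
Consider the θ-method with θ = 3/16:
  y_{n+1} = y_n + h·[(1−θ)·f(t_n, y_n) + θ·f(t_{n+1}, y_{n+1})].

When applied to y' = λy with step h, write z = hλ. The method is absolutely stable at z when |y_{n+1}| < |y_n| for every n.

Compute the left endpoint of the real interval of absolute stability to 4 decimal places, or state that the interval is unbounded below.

z* = -3.2000.

With y'=λy (z=hλ):
  y_{n+1} = y_n + z·[13/16·y_n + 3/16·y_{n+1}] ⇒ (1 − 3/16z)y_{n+1} = (1 + 13/16z)y_n
  R(z) = (1 + 13/16z)/(1 − 3/16z).

Boundary: |R(x)|=1, x<0.
x=-1.25: |R|=0.0127
R=−1: 1+13/16x = −1+3/16x ⇒ -5/8x=2 ⇒ x=2/(-5/8)=-3.2000
Confirm numerically:
  x=-2.732: |R|=0.80658 <1
  x=-2.598: |R|=0.74700 <1
  x=-1.567: |R|=0.21115 <1
  x=-1.307: |R|=0.04975 <1
  x=-3.717: |R|=1.19042 >1
  x=-3.233: |R|=1.01284 >1
So |R|<1 on (-3.2000, 0).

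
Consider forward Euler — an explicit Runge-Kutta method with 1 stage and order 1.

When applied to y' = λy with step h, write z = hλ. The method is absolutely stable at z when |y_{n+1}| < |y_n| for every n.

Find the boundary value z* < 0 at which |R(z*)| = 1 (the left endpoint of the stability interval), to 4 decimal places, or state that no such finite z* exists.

With y'=λy (z=hλ):
  order 1, 1-stage ⇒ R(z)=1+z
  (e.g. R(-1.23)=-0.23000, |R|=0.23000)

Find x<0 with |R(x)|<1.
x=-1.23: |R|=0.2300
|R(-1.6)|=0.6000 |R(-1.29)|=0.2900 |R(-0.63)|=0.3700
Bisect:
  x_lo=-2.5808 |R|=1.5808  x_hi=-0.2558 |R|=0.7442
  mid=-1.41828 |R|=0.41828 →hi
  mid=-1.99953 |R|=0.99953 →hi
  mid=-2.29015 |R|=1.29015 →lo
  mid=-2.14484 |R|=1.14484 →lo
  mid=-2.07219 |R|=1.07219 →lo
  mid=-2.03586 |R|=1.03586 →lo
  mid=-2.01769 |R|=1.01769 →lo
  mid=-2.00861 |R|=1.00861 →lo
  ...
  [-2.00010,-1.99996] ⇒ x*=-2.0000
Stable set (-2.0000, 0).

left endpoint -2.0000.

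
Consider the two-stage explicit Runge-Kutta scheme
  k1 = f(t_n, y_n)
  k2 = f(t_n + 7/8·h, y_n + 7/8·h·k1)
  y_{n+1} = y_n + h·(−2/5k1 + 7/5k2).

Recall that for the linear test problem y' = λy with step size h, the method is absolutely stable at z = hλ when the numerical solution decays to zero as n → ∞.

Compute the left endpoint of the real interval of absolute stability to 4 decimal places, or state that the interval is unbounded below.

z* = -0.8163.

With y'=λy (z=hλ):
  k1=λy_n ⇒ h·k1=z·y_n;  k2=λ(1+7/8z)y_n ⇒ h·k2=z(1+7/8z)y_n
  y_{n+1}/y_n = 1 − 2/5z + 7/5z(1+7/8z) = 1 + z + 49/40z²
  ⇒ R(z) = 1 + z + 49/40z².

Boundary: |R(x)|=1, x<0.
x=-1.17: |R|=1.5069
R=1: x+49/40x²=0 ⇒ x=−40/49=-0.8163; min R=1−1/(4·49/40)=0.7959>−1
Confirm numerically:
  x=-0.703: |R|=0.90241 <1
  x=-0.525: |R|=0.81264 <1
  x=-0.446: |R|=0.79767 <1
  x=-1.346: |R|=1.87335 >1
  x=-0.888: |R|=1.07797 >1
Interval (-0.8163, 0).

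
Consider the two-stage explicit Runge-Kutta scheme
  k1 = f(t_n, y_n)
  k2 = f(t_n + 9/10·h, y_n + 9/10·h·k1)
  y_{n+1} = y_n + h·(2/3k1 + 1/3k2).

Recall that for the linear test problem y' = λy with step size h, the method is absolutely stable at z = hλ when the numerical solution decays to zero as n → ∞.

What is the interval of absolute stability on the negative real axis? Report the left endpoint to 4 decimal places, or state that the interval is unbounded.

Test eqn y'=λy, z=hλ:
  k1=λy_n ⇒ h·k1=z·y_n;  k2=λ(1+9/10z)y_n ⇒ h·k2=z(1+9/10z)y_n
  y_{n+1}/y_n = 1 + 2/3z + 1/3z(1+9/10z) = 1 + z + 3/10z²
  so R(z) = 1 + z + 3/10z².

Find x<0 with |R(x)|<1.
x=-1.13: |R|=0.2531
R=1: x+3/10x²=0 ⇒ x=−10/3=-3.3333; min R=1−1/(4·3/10)=0.1667>−1
Confirm numerically:
  x=-3.153: |R|=0.82942 <1
  x=-2.983: |R|=0.68649 <1
  x=-2.593: |R|=0.42409 <1
  x=-1.334: |R|=0.19987 <1
  x=-3.895: |R|=1.65631 >1
  x=-3.794: |R|=1.52433 >1
  x=-3.629: |R|=1.32189 >1
So |R|<1 on (-3.3333, 0).

(-3.3333, 0).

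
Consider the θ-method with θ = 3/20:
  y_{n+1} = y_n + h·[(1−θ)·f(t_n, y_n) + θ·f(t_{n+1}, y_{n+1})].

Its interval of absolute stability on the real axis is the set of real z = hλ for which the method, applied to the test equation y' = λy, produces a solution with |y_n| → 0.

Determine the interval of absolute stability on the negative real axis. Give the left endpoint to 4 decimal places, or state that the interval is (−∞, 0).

Set f=λy, z=hλ:
  y_{n+1} = y_n + z·[17/20·y_n + 3/20·y_{n+1}] ⇒ (1 − 3/20z)y_{n+1} = (1 + 17/20z)y_n
  ⇒ R(z) = (1 + 17/20z)/(1 − 3/20z).

Boundary: |R(x)|=1, x<0.
x=-1.72: |R|=0.3672
R=−1: 1+17/20x = −1+3/20x ⇒ -7/10x=2 ⇒ x=2/(-7/10)=-2.8571
Confirm numerically:
  x=-2.054: |R|=0.57022 <1
  x=-2.011: |R|=0.54496 <1
  x=-1.340: |R|=0.11574 <1
  x=-3.027: |R|=1.08177 >1
  x=-2.926: |R|=1.03350 >1
So |R|<1 on (-2.8571, 0).

(-2.8571, 0).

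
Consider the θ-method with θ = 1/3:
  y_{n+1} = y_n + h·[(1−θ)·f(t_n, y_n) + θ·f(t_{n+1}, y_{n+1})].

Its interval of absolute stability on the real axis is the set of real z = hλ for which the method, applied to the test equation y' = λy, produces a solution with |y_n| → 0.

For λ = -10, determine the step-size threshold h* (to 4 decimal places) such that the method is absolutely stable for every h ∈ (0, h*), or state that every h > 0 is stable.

(-6.0000,0); λ=-10 ⇒ h* = (6)/10 = 0.6000.

Test eqn y'=λy, z=hλ:
  y_{n+1} = y_n + z·[2/3·y_n + 1/3·y_{n+1}] ⇒ (1 − 1/3z)y_{n+1} = (1 + 2/3z)y_n
  so R(z) = (1 + 2/3z)/(1 − 1/3z).

Need |R(x)|<1, x<0.
x=-0.3: |R|=0.7273
R=−1: 1+2/3x = −1+1/3x ⇒ -1/3x=2 ⇒ x=2/(-1/3)=-6.0000
Confirm numerically:
  x=-4.260: |R|=0.76033 <1
  x=-3.755: |R|=0.66765 <1
  x=-3.705: |R|=0.65772 <1
  x=-2.519: |R|=0.36927 <1
  x=-6.507: |R|=1.05333 >1
  x=-6.340: |R|=1.03640 >1
  x=-6.175: |R|=1.01907 >1
Interval (-6.0000, 0).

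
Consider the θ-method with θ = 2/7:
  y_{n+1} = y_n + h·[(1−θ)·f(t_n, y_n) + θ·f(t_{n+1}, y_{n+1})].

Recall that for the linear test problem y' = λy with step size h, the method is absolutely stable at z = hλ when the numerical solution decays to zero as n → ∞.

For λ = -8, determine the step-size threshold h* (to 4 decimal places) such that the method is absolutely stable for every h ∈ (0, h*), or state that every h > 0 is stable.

On y'=λy, z=hλ:
  y_{n+1} = y_n + z·[5/7·y_n + 2/7·y_{n+1}] ⇒ (1 − 2/7z)y_{n+1} = (1 + 5/7z)y_n
  R(z) = (1 + 5/7z)/(1 − 2/7z).

Boundary: |R(x)|=1, x<0.
x=-1.48: |R|=0.0402
R=−1: 1+5/7x = −1+2/7x ⇒ -3/7x=2 ⇒ x=2/(-3/7)=-4.6667
Confirm numerically:
  x=-3.501: |R|=0.75025 <1
  x=-3.495: |R|=0.74875 <1
  x=-2.983: |R|=0.61044 <1
  x=-2.396: |R|=0.42232 <1
  x=-5.010: |R|=1.06052 >1
  x=-4.961: |R|=1.05218 >1
So |R|<1 on (-4.6667, 0).

(-4.6667,0); λ=-8 ⇒ h* = (14/3)/8 = 0.5833.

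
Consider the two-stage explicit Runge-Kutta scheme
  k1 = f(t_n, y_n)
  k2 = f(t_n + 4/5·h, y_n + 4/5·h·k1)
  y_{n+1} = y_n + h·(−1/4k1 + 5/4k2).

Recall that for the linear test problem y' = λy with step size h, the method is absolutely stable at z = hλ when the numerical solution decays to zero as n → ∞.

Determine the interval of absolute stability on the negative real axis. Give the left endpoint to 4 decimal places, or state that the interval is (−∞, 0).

Test eqn y'=λy, z=hλ:
  k1=λy_n ⇒ h·k1=z·y_n;  k2=λ(1+4/5z)y_n ⇒ h·k2=z(1+4/5z)y_n
  y_{n+1}/y_n = 1 − 1/4z + 5/4z(1+4/5z) = 1 + z + z²
  ⇒ R(z) = 1 + z + z².

Solve |R(x)|<1 on ℝ⁻.
x=-1.53: |R|=1.8109
R=1: x+1x²=0 ⇒ x=−1=-1.0000; min R=1−1/(4·1)=0.7500>−1
Confirm numerically:
  x=-0.807: |R|=0.84425 <1
  x=-0.596: |R|=0.75922 <1
  x=-0.539: |R|=0.75152 <1
  x=-1.452: |R|=1.65630 >1
  x=-1.443: |R|=1.63925 >1
  x=-1.280: |R|=1.35840 >1
Interval (-1.0000, 0).

(-1.0000, 0).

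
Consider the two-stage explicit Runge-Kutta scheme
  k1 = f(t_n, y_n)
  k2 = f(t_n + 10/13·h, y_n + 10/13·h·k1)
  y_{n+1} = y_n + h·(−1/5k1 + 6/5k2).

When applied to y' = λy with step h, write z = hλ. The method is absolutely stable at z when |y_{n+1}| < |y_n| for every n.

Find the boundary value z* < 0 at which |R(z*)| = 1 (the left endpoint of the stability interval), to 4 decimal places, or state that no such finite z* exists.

With y'=λy (z=hλ):
  k1=λy_n ⇒ h·k1=z·y_n;  k2=λ(1+10/13z)y_n ⇒ h·k2=z(1+10/13z)y_n
  y_{n+1}/y_n = 1 − 1/5z + 6/5z(1+10/13z) = 1 + z + 12/13z²
  ⇒ R(z) = 1 + z + 12/13z².

Boundary: |R(x)|=1, x<0.
x=-1.69: |R|=1.9464
R=1: x+12/13x²=0 ⇒ x=−13/12=-1.0833; min R=1−1/(4·12/13)=0.7292>−1
Confirm numerically:
  x=-0.885: |R|=0.83798 <1
  x=-0.807: |R|=0.79415 <1
  x=-0.641: |R|=0.73827 <1
  x=-1.620: |R|=1.80252 >1
  x=-1.597: |R|=1.75722 >1
  x=-1.573: |R|=1.71100 >1
So |R|<1 on (-1.0833, 0).

left endpoint -1.0833.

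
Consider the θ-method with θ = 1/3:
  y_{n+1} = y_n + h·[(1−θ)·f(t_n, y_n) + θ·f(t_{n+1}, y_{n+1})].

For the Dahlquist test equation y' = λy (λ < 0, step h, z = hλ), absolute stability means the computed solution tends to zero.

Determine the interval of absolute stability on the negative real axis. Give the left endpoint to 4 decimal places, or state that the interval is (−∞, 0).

z∈(-6.0000,0).

With y'=λy (z=hλ):
  y_{n+1} = y_n + z·[2/3·y_n + 1/3·y_{n+1}] ⇒ (1 − 1/3z)y_{n+1} = (1 + 2/3z)y_n
  R(z) = (1 + 2/3z)/(1 − 1/3z).

Boundary: |R(x)|=1, x<0.
x=-1.62: |R|=0.0519
R=−1: 1+2/3x = −1+1/3x ⇒ -1/3x=2 ⇒ x=2/(-1/3)=-6.0000
Confirm numerically:
  x=-5.558: |R|=0.94835 <1
  x=-4.478: |R|=0.79647 <1
  x=-3.947: |R|=0.70448 <1
  x=-2.816: |R|=0.45254 <1
  x=-6.482: |R|=1.05083 >1
  x=-6.116: |R|=1.01272 >1
So |R|<1 on (-6.0000, 0).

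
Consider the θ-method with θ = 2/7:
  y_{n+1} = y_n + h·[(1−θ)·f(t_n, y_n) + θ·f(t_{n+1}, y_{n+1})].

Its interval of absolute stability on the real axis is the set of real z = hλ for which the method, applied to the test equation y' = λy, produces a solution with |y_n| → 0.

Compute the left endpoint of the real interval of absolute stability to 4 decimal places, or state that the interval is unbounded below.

left endpoint -4.6667.

Test eqn y'=λy, z=hλ:
  y_{n+1} = y_n + z·[5/7·y_n + 2/7·y_{n+1}] ⇒ (1 − 2/7z)y_{n+1} = (1 + 5/7z)y_n
  R(z) = (1 + 5/7z)/(1 − 2/7z).

Need |R(x)|<1, x<0.
x=-1.36: |R|=0.0206
R=−1: 1+5/7x = −1+2/7x ⇒ -3/7x=2 ⇒ x=2/(-3/7)=-4.6667
Confirm numerically:
  x=-3.453: |R|=0.73817 <1
  x=-3.350: |R|=0.71168 <1
  x=-2.816: |R|=0.56048 <1
  x=-2.699: |R|=0.52387 <1
  x=-4.921: |R|=1.04530 >1
  x=-4.813: |R|=1.02640 >1
Stable set (-4.6667, 0).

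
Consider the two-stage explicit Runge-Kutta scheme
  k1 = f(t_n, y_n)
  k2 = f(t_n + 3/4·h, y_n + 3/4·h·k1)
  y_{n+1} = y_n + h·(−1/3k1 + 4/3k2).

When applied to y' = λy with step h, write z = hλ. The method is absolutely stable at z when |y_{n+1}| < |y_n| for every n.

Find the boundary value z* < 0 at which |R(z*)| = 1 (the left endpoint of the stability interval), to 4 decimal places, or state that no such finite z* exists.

Test eqn y'=λy, z=hλ:
  k1=λy_n ⇒ h·k1=z·y_n;  k2=λ(1+3/4z)y_n ⇒ h·k2=z(1+3/4z)y_n
  y_{n+1}/y_n = 1 − 1/3z + 4/3z(1+3/4z) = 1 + z + z²
  so R(z) = 1 + z + z².

Find x<0 with |R(x)|<1.
x=-1.06: |R|=1.0636
R=1: x+1x²=0 ⇒ x=−1=-1.0000; min R=1−1/(4·1)=0.7500>−1
Confirm numerically:
  x=-0.920: |R|=0.92640 <1
  x=-0.858: |R|=0.87816 <1
  x=-0.829: |R|=0.85824 <1
  x=-0.471: |R|=0.75084 <1
  x=-1.464: |R|=1.67930 >1
  x=-1.118: |R|=1.13192 >1
  x=-1.061: |R|=1.06472 >1
So |R|<1 on (-1.0000, 0).

left endpoint -1.0000.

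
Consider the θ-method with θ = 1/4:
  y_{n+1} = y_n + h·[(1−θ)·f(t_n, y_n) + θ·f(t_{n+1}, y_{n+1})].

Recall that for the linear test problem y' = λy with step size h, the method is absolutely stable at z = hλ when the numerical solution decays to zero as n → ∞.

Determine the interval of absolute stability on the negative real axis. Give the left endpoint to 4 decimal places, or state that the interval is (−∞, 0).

With y'=λy (z=hλ):
  y_{n+1} = y_n + z·[3/4·y_n + 1/4·y_{n+1}] ⇒ (1 − 1/4z)y_{n+1} = (1 + 3/4z)y_n
  so R(z) = (1 + 3/4z)/(1 − 1/4z).

Need |R(x)|<1, x<0.
x=-0.73: |R|=0.3827
R=−1: 1+3/4x = −1+1/4x ⇒ -1/2x=2 ⇒ x=2/(-1/2)=-4.0000
Confirm numerically:
  x=-3.501: |R|=0.86695 <1
  x=-2.464: |R|=0.52475 <1
  x=-1.875: |R|=0.27660 <1
  x=-1.754: |R|=0.21933 <1
  x=-4.574: |R|=1.13389 >1
  x=-4.418: |R|=1.09931 >1
  x=-4.383: |R|=1.09138 >1
Stable set (-4.0000, 0).

(-4.0000, 0).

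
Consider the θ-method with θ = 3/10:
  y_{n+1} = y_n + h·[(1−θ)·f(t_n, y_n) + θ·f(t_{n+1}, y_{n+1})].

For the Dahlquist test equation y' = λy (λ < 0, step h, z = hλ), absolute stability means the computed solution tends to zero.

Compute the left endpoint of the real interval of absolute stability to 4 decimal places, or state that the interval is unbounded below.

Set f=λy, z=hλ:
  y_{n+1} = y_n + z·[7/10·y_n + 3/10·y_{n+1}] ⇒ (1 − 3/10z)y_{n+1} = (1 + 7/10z)y_n
  so R(z) = (1 + 7/10z)/(1 − 3/10z).

Find x<0 with |R(x)|<1.
x=-0.42: |R|=0.6270
R=−1: 1+7/10x = −1+3/10x ⇒ -2/5x=2 ⇒ x=2/(-2/5)=-5.0000
Confirm numerically:
  x=-4.941: |R|=0.99049 <1
  x=-3.458: |R|=0.69726 <1
  x=-2.556: |R|=0.44668 <1
  x=-2.027: |R|=0.26049 <1
  x=-5.589: |R|=1.08802 >1
  x=-5.527: |R|=1.07930 >1
  x=-5.500: |R|=1.07547 >1
Stable set (-5.0000, 0).

z* = -5.0000.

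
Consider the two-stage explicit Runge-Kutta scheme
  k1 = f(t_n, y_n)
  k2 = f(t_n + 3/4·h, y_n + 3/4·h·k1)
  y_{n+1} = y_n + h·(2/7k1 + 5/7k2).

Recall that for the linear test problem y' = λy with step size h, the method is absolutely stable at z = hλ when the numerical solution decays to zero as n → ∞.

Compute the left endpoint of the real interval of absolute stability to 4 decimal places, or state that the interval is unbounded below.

Test eqn y'=λy, z=hλ:
  k1=λy_n ⇒ h·k1=z·y_n;  k2=λ(1+3/4z)y_n ⇒ h·k2=z(1+3/4z)y_n
  y_{n+1}/y_n = 1 + 2/7z + 5/7z(1+3/4z) = 1 + z + 15/28z²
  so R(z) = 1 + z + 15/28z².

Boundary: |R(x)|=1, x<0.
x=-1.45: |R|=0.6763
R=1: x+15/28x²=0 ⇒ x=−28/15=-1.8667; min R=1−1/(4·15/28)=0.5333>−1
Confirm numerically:
  x=-1.351: |R|=0.62679 <1
  x=-1.307: |R|=0.60813 <1
  x=-1.240: |R|=0.58371 <1
  x=-1.104: |R|=0.54894 <1
  x=-2.163: |R|=1.34338 >1
  x=-1.988: |R|=1.12922 >1
So |R|<1 on (-1.8667, 0).

z* = -1.8667.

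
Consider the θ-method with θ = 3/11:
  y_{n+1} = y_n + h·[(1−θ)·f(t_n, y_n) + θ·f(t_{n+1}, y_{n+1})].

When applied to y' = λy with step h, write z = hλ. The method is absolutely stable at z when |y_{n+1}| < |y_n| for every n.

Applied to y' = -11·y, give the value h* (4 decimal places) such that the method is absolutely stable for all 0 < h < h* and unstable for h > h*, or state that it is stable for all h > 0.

Set f=λy, z=hλ:
  y_{n+1} = y_n + z·[8/11·y_n + 3/11·y_{n+1}] ⇒ (1 − 3/11z)y_{n+1} = (1 + 8/11z)y_n
  Hence R(z) = (1 + 8/11z)/(1 − 3/11z).

Solve |R(x)|<1 on ℝ⁻.
x=-1.43: |R|=0.0288
R=−1: 1+8/11x = −1+3/11x ⇒ -5/11x=2 ⇒ x=2/(-5/11)=-4.4000
Confirm numerically:
  x=-4.195: |R|=0.95654 <1
  x=-4.172: |R|=0.95152 <1
  x=-3.303: |R|=0.73767 <1
  x=-1.908: |R|=0.25496 <1
  x=-4.822: |R|=1.08286 >1
  x=-4.463: |R|=1.01292 >1
Interval (-4.4000, 0).

(-4.4000,0); λ=-11 ⇒ h* = (22/5)/11 = 0.4000.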